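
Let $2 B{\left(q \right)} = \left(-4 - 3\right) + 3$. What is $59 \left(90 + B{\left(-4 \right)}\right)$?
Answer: $5192$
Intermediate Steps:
$B{\left(q \right)} = -2$ ($B{\left(q \right)} = \frac{\left(-4 - 3\right) + 3}{2} = \frac{-7 + 3}{2} = \frac{1}{2} \left(-4\right) = -2$)
$59 \left(90 + B{\left(-4 \right)}\right) = 59 \left(90 - 2\right) = 59 \cdot 88 = 5192$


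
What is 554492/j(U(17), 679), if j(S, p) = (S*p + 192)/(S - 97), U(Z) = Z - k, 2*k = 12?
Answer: -47686312/7661 ≈ -6224.6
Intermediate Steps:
k = 6 (k = (1/2)*12 = 6)
U(Z) = -6 + Z (U(Z) = Z - 1*6 = Z - 6 = -6 + Z)
j(S, p) = (192 + S*p)/(-97 + S)
554492/j(U(17), 679) = 554492/(((192 + (-6 + 17)*679)/(-97 + (-6 + 17)))) = 554492/(((192 + 11*679)/(-97 + 11))) = 554492/(((192 + 7469)/(-86))) = 554492/((-1/86*7661)) = 554492/(-7661/86) = 554492*(-86/7661) = -47686312/7661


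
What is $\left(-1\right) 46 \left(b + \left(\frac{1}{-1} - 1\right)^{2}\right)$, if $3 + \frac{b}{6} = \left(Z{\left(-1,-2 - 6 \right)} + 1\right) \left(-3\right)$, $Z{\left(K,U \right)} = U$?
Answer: $-5152$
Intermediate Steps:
$b = 108$ ($b = -18 + 6 \left(\left(-2 - 6\right) + 1\right) \left(-3\right) = -18 + 6 \left(-8 + 1\right) \left(-3\right) = -18 + 6 \left(\left(-7\right) \left(-3\right)\right) = -18 + 6 \cdot 21 = -18 + 126 = 108$)
$\left(-1\right) 46 \left(b + \left(\frac{1}{-1} - 1\right)^{2}\right) = \left(-1\right) 46 \left(108 + \left(\frac{1}{-1} - 1\right)^{2}\right) = - 46 \left(108 + \left(-1 - 1\right)^{2}\right) = - 46 \left(108 + \left(-2\right)^{2}\right) = - 46 \left(108 + 4\right) = \left(-46\right) 112 = -5152$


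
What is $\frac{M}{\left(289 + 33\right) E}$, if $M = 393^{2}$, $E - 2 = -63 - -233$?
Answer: $\frac{154449}{55384} \approx 2.7887$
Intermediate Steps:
$E = 172$ ($E = 2 - -170 = 2 + \left(-63 + 233\right) = 2 + 170 = 172$)
$M = 154449$
$\frac{M}{\left(289 + 33\right) E} = \frac{154449}{\left(289 + 33\right) 172} = \frac{154449}{322 \cdot 172} = \frac{154449}{55384}$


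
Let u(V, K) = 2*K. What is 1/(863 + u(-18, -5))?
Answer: 1/853 ≈ 0.0011723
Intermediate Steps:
1/(863 + u(-18, -5)) = 1/(863 + 2*(-5)) = 1/(863 - 10) = 1/853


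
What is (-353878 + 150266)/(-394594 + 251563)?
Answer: 203612/143031 ≈ 1.4236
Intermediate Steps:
(-353878 + 150266)/(-394594 + 251563) = -203612/(-143031) = -203612*(-1/143031) = 203612/143031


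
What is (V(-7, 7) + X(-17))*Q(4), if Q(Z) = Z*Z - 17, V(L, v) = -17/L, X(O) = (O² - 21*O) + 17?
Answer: -4658/7 ≈ -665.43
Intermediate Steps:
X(O) = 17 + O² - 21*O
Q(Z) = -17 + Z² (Q(Z) = Z² - 17 = -17 + Z²)
(V(-7, 7) + X(-17))*Q(4) = (-17/(-7) + (17 + (-17)² - 21*(-17)))*(-17 + 4²) = (-17*(-⅐) + (17 + 289 + 357))*(-17 + 16) = (17/7 + 663)*(-1) = (4658/7)*(-1) = -4658/7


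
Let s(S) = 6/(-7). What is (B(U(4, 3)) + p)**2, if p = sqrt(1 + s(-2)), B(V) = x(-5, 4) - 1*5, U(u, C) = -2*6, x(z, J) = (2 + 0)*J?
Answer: (21 + sqrt(7))**2/49 ≈ 11.411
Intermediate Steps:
x(z, J) = 2*J
s(S) = -6/7 (s(S) = 6*(-1/7) = -6/7)
U(u, C) = -12
B(V) = 3 (B(V) = 2*4 - 1*5 = 8 - 5 = 3)
p = sqrt(7)/7 (p = sqrt(1 - 6/7) = sqrt(1/7) = sqrt(7)/7 ≈ 0.37796)
(B(U(4, 3)) + p)**2 = (3 + sqrt(7)/7)**2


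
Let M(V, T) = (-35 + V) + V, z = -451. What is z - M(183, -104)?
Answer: -782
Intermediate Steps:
M(V, T) = -35 + 2*V
z - M(183, -104) = -451 - (-35 + 2*183) = -451 - (-35 + 366) = -451 - 1*331 = -451 - 331 = -782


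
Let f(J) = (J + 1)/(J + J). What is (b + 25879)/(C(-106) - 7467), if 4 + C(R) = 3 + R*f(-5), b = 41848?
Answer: -338635/37552 ≈ -9.0178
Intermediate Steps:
f(J) = (1 + J)/(2*J) (f(J) = (1 + J)/((2*J)) = (1 + J)*(1/(2*J)) = (1 + J)/(2*J))
C(R) = -1 + 2*R/5 (C(R) = -4 + (3 + R*((½)*(1 - 5)/(-5))) = -4 + (3 + R*((½)*(-⅕)*(-4))) = -4 + (3 + R*(⅖)) = -4 + (3 + 2*R/5) = -1 + 2*R/5)
(b + 25879)/(C(-106) - 7467) = (41848 + 25879)/((-1 + (⅖)*(-106)) - 7467) = 67727/((-1 - 212/5) - 7467) = 67727/(-217/5 - 7467) = 67727/(-37552/5) = 67727*(-5/37552) = -338635/37552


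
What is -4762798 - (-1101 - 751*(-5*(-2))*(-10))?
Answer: -4836797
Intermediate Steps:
-4762798 - (-1101 - 751*(-5*(-2))*(-10)) = -4762798 - (-1101 - 7510*(-10)) = -4762798 - (-1101 - 751*(-100)) = -4762798 - (-1101 + 75100) = -4762798 - 1*73999 = -4762798 - 73999 = -4836797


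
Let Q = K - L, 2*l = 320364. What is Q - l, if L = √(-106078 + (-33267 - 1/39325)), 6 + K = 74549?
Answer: -85639 - I*√71236647638/715 ≈ -85639.0 - 373.29*I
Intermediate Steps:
l = 160182 (l = (½)*320364 = 160182)
K = 74543 (K = -6 + 74549 = 74543)
L = I*√71236647638/715 (L = √(-106078 + (-33267 - 1*1/39325)) = √(-106078 + (-33267 - 1/39325)) = √(-106078 - 1308224776/39325) = √(-5479742126/39325) = I*√71236647638/715 ≈ 373.29*I)
Q = 74543 - I*√71236647638/715 ≈ 74543.0 - 373.29*I
Q - l = (74543 - I*√71236647638/715) - 1*160182 = (74543 - I*√71236647638/715) - 160182 = -85639 - I*√71236647638/715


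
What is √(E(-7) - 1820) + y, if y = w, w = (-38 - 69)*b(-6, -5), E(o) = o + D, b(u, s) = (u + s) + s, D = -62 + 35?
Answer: 1712 + 3*I*√206 ≈ 1712.0 + 43.058*I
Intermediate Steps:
D = -27
b(u, s) = u + 2*s (b(u, s) = (s + u) + s = u + 2*s)
E(o) = -27 + o (E(o) = o - 27 = -27 + o)
w = 1712 (w = (-38 - 69)*(-6 + 2*(-5)) = -107*(-6 - 10) = -107*(-16) = 1712)
y = 1712
√(E(-7) - 1820) + y = √((-27 - 7) - 1820) + 1712 = √(-34 - 1820) + 1712 = √(-1854) + 1712 = 3*I*√206 + 1712 = 1712 + 3*I*√206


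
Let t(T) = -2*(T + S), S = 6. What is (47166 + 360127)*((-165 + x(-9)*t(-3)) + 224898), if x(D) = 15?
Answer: 91495521399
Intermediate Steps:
t(T) = -12 - 2*T (t(T) = -2*(T + 6) = -2*(6 + T) = -12 - 2*T)
(47166 + 360127)*((-165 + x(-9)*t(-3)) + 224898) = (47166 + 360127)*((-165 + 15*(-12 - 2*(-3))) + 224898) = 407293*((-165 + 15*(-12 + 6)) + 224898) = 407293*((-165 + 15*(-6)) + 224898) = 407293*((-165 - 90) + 224898) = 407293*(-255 + 224898) = 407293*224643 = 91495521399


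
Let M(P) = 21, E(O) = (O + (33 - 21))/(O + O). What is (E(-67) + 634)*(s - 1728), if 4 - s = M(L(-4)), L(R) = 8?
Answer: -148344195/134 ≈ -1.1070e+6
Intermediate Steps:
E(O) = (12 + O)/(2*O) (E(O) = (O + 12)/((2*O)) = (12 + O)*(1/(2*O)) = (12 + O)/(2*O))
s = -17 (s = 4 - 1*21 = 4 - 21 = -17)
(E(-67) + 634)*(s - 1728) = ((1/2)*(12 - 67)/(-67) + 634)*(-17 - 1728) = ((1/2)*(-1/67)*(-55) + 634)*(-1745) = (55/134 + 634)*(-1745) = (85011/134)*(-1745) = -148344195/134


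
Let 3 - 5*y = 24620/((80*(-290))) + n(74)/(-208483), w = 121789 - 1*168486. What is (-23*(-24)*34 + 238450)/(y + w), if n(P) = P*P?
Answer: -311028365705200/56465089260227 ≈ -5.5083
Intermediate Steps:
w = -46697 (w = 121789 - 168486 = -46697)
n(P) = P**2
y = 988515573/1209201400 (y = 3/5 - (24620/((80*(-290))) + 74**2/(-208483))/5 = 3/5 - (24620/(-23200) + 5476*(-1/208483))/5 = 3/5 - (24620*(-1/23200) - 5476/208483)/5 = 3/5 - (-1231/1160 - 5476/208483)/5 = 3/5 - 1/5*(-262994733/241840280) = 3/5 + 262994733/1209201400 = 988515573/1209201400 ≈ 0.81749)
(-23*(-24)*34 + 238450)/(y + w) = (-23*(-24)*34 + 238450)/(988515573/1209201400 - 46697) = (552*34 + 238450)/(-56465089260227/1209201400) = (18768 + 238450)*(-1209201400/56465089260227) = 257218*(-1209201400/56465089260227) = -311028365705200/56465089260227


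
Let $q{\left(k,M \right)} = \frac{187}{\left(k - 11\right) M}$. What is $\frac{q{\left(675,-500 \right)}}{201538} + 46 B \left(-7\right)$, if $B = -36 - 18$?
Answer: $\frac{1163441791007813}{66910616000} \approx 17388.0$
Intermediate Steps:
$B = -54$ ($B = -36 - 18 = -54$)
$q{\left(k,M \right)} = \frac{187}{M \left(-11 + k\right)}$ ($q{\left(k,M \right)} = \frac{187}{\left(-11 + k\right) M} = \frac{187}{M \left(-11 + k\right)}$)
$\frac{q{\left(675,-500 \right)}}{201538} + 46 B \left(-7\right) = \frac{187 \frac{1}{-500} \frac{1}{-11 + 675}}{201538} + 46 \left(-54\right) \left(-7\right) = 187 \left(- \frac{1}{500}\right) \frac{1}{664} \cdot \frac{1}{201538} - -17388 = 187 \left(- \frac{1}{500}\right) \frac{1}{664} \cdot \frac{1}{201538} + 17388 = \left(- \frac{187}{332000}\right) \frac{1}{201538} + 17388 = - \frac{187}{66910616000} + 17388 = \frac{1163441791007813}{66910616000}$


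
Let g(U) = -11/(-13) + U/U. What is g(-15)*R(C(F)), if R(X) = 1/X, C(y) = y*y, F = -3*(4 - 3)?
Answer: 8/39 ≈ 0.20513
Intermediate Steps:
g(U) = 24/13 (g(U) = -11*(-1/13) + 1 = 11/13 + 1 = 24/13)
F = -3 (F = -3*1 = -3)
C(y) = y²
g(-15)*R(C(F)) = 24/(13*((-3)²)) = (24/13)/9 = (24/13)*(⅑) = 8/39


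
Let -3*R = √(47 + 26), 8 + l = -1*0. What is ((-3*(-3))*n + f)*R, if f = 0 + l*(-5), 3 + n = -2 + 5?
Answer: -40*√73/3 ≈ -113.92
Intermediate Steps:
l = -8 (l = -8 - 1*0 = -8 + 0 = -8)
R = -√73/3 (R = -√(47 + 26)/3 = -√73/3 ≈ -2.8480)
n = 0 (n = -3 + (-2 + 5) = -3 + 3 = 0)
f = 40 (f = 0 - 8*(-5) = 0 + 40 = 40)
((-3*(-3))*n + f)*R = (-3*(-3)*0 + 40)*(-√73/3) = (9*0 + 40)*(-√73/3) = (0 + 40)*(-√73/3) = 40*(-√73/3) = -40*√73/3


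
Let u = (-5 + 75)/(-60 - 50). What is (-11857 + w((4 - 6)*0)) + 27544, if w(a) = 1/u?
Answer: 109798/7 ≈ 15685.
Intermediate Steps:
u = -7/11 (u = 70/(-110) = 70*(-1/110) = -7/11 ≈ -0.63636)
w(a) = -11/7 (w(a) = 1/(-7/11) = -11/7)
(-11857 + w((4 - 6)*0)) + 27544 = (-11857 - 11/7) + 27544 = -83010/7 + 27544 = 109798/7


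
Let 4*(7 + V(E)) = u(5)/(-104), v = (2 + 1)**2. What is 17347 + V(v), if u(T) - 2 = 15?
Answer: 7213423/416 ≈ 17340.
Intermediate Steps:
u(T) = 17 (u(T) = 2 + 15 = 17)
v = 9 (v = 3**2 = 9)
V(E) = -2929/416 (V(E) = -7 + (17/(-104))/4 = -7 + (17*(-1/104))/4 = -7 + (1/4)*(-17/104) = -7 - 17/416 = -2929/416)
17347 + V(v) = 17347 - 2929/416 = 7213423/416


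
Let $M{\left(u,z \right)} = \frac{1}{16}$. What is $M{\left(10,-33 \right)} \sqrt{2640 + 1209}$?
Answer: $\frac{\sqrt{3849}}{16} \approx 3.8775$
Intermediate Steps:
$M{\left(u,z \right)} = \frac{1}{16}$
$M{\left(10,-33 \right)} \sqrt{2640 + 1209} = \frac{\sqrt{2640 + 1209}}{16} = \frac{\sqrt{3849}}{16}$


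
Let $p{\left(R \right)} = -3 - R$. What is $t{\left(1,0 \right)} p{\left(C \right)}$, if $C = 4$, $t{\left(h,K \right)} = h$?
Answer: $-7$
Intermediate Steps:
$t{\left(1,0 \right)} p{\left(C \right)} = 1 \left(-3 - 4\right) = 1 \left(-7\right) = -7$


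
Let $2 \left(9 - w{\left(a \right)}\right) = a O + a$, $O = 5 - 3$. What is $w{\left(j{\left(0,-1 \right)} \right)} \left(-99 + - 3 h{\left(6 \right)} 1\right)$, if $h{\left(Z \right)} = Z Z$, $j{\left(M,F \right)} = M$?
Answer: $-1863$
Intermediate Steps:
$O = 2$
$h{\left(Z \right)} = Z^{2}$
$w{\left(a \right)} = 9 - \frac{3 a}{2}$ ($w{\left(a \right)} = 9 - \frac{a 2 + a}{2} = 9 - \frac{2 a + a}{2} = 9 - \frac{3 a}{2}$)
$w{\left(j{\left(0,-1 \right)} \right)} \left(-99 + - 3 h{\left(6 \right)} 1\right) = \left(9 - 0\right) \left(-99 + - 3 \cdot 6^{2} \cdot 1\right) = \left(9 + 0\right) \left(-99 + \left(-3\right) 36 \cdot 1\right) = 9 \left(-99 - 108\right) = 9 \left(-207\right) = -1863$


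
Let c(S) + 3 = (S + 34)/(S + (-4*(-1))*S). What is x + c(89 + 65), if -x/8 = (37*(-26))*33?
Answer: 97776619/385 ≈ 2.5397e+5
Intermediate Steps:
c(S) = -3 + (34 + S)/(5*S) (c(S) = -3 + (S + 34)/(S + (-4*(-1))*S) = -3 + (34 + S)/(S + 4*S) = -3 + (34 + S)/((5*S)) = -3 + (34 + S)*(1/(5*S)) = -3 + (34 + S)/(5*S))
x = 253968 (x = -8*37*(-26)*33 = -(-7696)*33 = -8*(-31746) = 253968)
x + c(89 + 65) = 253968 + 2*(17 - 7*(89 + 65))/(5*(89 + 65)) = 253968 + (⅖)*(17 - 7*154)/154 = 253968 + (⅖)*(1/154)*(17 - 1078) = 253968 + (⅖)*(1/154)*(-1061) = 253968 - 1061/385 = 97776619/385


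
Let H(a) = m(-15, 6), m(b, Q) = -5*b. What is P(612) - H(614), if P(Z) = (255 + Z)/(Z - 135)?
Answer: -11636/159 ≈ -73.182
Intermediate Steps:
H(a) = 75 (H(a) = -5*(-15) = 75)
P(Z) = (255 + Z)/(-135 + Z)
P(612) - H(614) = (255 + 612)/(-135 + 612) - 1*75 = 867/477 - 75 = (1/477)*867 - 75 = 289/159 - 75 = -11636/159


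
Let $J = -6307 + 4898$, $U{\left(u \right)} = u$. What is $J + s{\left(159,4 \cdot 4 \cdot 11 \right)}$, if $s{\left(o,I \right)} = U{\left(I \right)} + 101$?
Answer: $-1132$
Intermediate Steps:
$s{\left(o,I \right)} = 101 + I$ ($s{\left(o,I \right)} = I + 101 = 101 + I$)
$J = -1409$
$J + s{\left(159,4 \cdot 4 \cdot 11 \right)} = -1409 + \left(101 + 4 \cdot 4 \cdot 11\right) = -1409 + \left(101 + 4 \cdot 44\right) = -1409 + \left(101 + 176\right) = -1409 + 277 = -1132$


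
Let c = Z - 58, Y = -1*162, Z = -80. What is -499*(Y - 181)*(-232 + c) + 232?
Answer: -63327858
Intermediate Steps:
Y = -162
c = -138 (c = -80 - 58 = -138)
-499*(Y - 181)*(-232 + c) + 232 = -499*(-162 - 181)*(-232 - 138) + 232 = -(-171157)*(-370) + 232 = -499*126910 + 232 = -63328090 + 232 = -63327858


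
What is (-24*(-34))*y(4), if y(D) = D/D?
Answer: 816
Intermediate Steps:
y(D) = 1
(-24*(-34))*y(4) = -24*(-34)*1 = 816*1 = 816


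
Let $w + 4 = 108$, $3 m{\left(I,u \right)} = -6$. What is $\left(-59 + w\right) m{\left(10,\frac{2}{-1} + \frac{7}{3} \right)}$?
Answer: $-90$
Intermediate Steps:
$m{\left(I,u \right)} = -2$ ($m{\left(I,u \right)} = \frac{1}{3} \left(-6\right) = -2$)
$w = 104$ ($w = -4 + 108 = 104$)
$\left(-59 + w\right) m{\left(10,\frac{2}{-1} + \frac{7}{3} \right)} = \left(-59 + 104\right) \left(-2\right) = 45 \left(-2\right) = -90$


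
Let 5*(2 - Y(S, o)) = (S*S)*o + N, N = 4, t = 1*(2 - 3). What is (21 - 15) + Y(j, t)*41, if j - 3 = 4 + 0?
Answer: 457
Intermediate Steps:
t = -1 (t = 1*(-1) = -1)
j = 7 (j = 3 + (4 + 0) = 3 + 4 = 7)
Y(S, o) = 6/5 - o*S²/5 (Y(S, o) = 2 - ((S*S)*o + 4)/5 = 2 - (S²*o + 4)/5 = 2 - (o*S² + 4)/5 = 2 - (4 + o*S²)/5 = 2 + (-⅘ - o*S²/5) = 6/5 - o*S²/5)
(21 - 15) + Y(j, t)*41 = (21 - 15) + (6/5 - ⅕*(-1)*7²)*41 = 6 + (6/5 - ⅕*(-1)*49)*41 = 6 + (6/5 + 49/5)*41 = 6 + 11*41 = 6 + 451 = 457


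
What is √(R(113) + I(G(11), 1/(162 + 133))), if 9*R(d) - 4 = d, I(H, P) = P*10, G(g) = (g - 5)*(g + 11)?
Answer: √45371/59 ≈ 3.6102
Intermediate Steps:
G(g) = (-5 + g)*(11 + g)
I(H, P) = 10*P
R(d) = 4/9 + d/9
√(R(113) + I(G(11), 1/(162 + 133))) = √((4/9 + (⅑)*113) + 10/(162 + 133)) = √((4/9 + 113/9) + 10/295) = √(13 + 10*(1/295)) = √(13 + 2/59) = √(769/59) = √45371/59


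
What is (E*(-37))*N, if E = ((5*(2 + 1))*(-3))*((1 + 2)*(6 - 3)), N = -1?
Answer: -14985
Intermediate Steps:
E = -405 (E = ((5*3)*(-3))*(3*3) = (15*(-3))*9 = -45*9 = -405)
(E*(-37))*N = -405*(-37)*(-1) = 14985*(-1) = -14985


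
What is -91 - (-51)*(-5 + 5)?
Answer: -91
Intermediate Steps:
-91 - (-51)*(-5 + 5) = -91 - (-51)*0 = -91 - 17*0 = -91 + 0 = -91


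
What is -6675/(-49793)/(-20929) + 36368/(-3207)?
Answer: -37899757811221/3342071454279 ≈ -11.340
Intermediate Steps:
-6675/(-49793)/(-20929) + 36368/(-3207) = -6675*(-1/49793)*(-1/20929) + 36368*(-1/3207) = (6675/49793)*(-1/20929) - 36368/3207 = -6675/1042117697 - 36368/3207 = -37899757811221/3342071454279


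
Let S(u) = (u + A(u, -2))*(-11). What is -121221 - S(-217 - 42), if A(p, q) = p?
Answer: -126919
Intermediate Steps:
S(u) = -22*u (S(u) = (u + u)*(-11) = (2*u)*(-11) = -22*u)
-121221 - S(-217 - 42) = -121221 - (-22)*(-217 - 42) = -121221 - (-22)*(-259) = -121221 - 1*5698 = -121221 - 5698 = -126919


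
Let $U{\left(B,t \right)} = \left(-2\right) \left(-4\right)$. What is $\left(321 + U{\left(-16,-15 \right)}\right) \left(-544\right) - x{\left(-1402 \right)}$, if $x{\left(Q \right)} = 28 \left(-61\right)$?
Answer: $-177268$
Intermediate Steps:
$U{\left(B,t \right)} = 8$
$x{\left(Q \right)} = -1708$
$\left(321 + U{\left(-16,-15 \right)}\right) \left(-544\right) - x{\left(-1402 \right)} = \left(321 + 8\right) \left(-544\right) - -1708 = 329 \left(-544\right) + 1708 = -178976 + 1708 = -177268$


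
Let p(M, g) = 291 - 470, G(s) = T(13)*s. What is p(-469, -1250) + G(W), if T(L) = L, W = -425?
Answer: -5704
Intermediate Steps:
G(s) = 13*s
p(M, g) = -179
p(-469, -1250) + G(W) = -179 + 13*(-425) = -179 - 5525 = -5704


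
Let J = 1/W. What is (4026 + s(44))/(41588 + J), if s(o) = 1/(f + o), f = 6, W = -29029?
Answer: 5843566729/60362902550 ≈ 0.096807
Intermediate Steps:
J = -1/29029 (J = 1/(-29029) = -1/29029 ≈ -3.4448e-5)
s(o) = 1/(6 + o)
(4026 + s(44))/(41588 + J) = (4026 + 1/(6 + 44))/(41588 - 1/29029) = (4026 + 1/50)/(1207258051/29029) = (4026 + 1/50)*(29029/1207258051) = (201301/50)*(29029/1207258051) = 5843566729/60362902550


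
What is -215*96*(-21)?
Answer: 433440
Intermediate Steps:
-215*96*(-21) = -20640*(-21) = -1*(-433440) = 433440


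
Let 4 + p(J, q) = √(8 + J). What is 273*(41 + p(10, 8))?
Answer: 10101 + 819*√2 ≈ 11259.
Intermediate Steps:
p(J, q) = -4 + √(8 + J)
273*(41 + p(10, 8)) = 273*(41 + (-4 + √(8 + 10))) = 273*(41 + (-4 + √18)) = 273*(41 + (-4 + 3*√2)) = 273*(37 + 3*√2) = 10101 + 819*√2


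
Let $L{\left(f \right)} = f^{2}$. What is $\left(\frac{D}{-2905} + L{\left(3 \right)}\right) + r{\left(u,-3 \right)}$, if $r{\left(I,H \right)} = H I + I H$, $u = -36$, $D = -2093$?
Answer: $\frac{93674}{415} \approx 225.72$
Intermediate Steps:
$r{\left(I,H \right)} = 2 H I$ ($r{\left(I,H \right)} = H I + H I = 2 H I$)
$\left(\frac{D}{-2905} + L{\left(3 \right)}\right) + r{\left(u,-3 \right)} = \left(- \frac{2093}{-2905} + 3^{2}\right) + 2 \left(-3\right) \left(-36\right) = \left(\left(-2093\right) \left(- \frac{1}{2905}\right) + 9\right) + 216 = \left(\frac{299}{415} + 9\right) + 216 = \frac{4034}{415} + 216 = \frac{93674}{415}$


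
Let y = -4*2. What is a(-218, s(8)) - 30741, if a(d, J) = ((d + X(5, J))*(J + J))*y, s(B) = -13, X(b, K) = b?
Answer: -75045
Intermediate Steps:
y = -8
a(d, J) = -16*J*(5 + d) (a(d, J) = ((d + 5)*(J + J))*(-8) = ((5 + d)*(2*J))*(-8) = (2*J*(5 + d))*(-8) = -16*J*(5 + d))
a(-218, s(8)) - 30741 = -16*(-13)*(5 - 218) - 30741 = -16*(-13)*(-213) - 30741 = -44304 - 30741 = -75045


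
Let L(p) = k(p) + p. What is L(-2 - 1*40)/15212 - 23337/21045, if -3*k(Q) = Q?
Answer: -29632642/26678045 ≈ -1.1108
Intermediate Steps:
k(Q) = -Q/3
L(p) = 2*p/3 (L(p) = -p/3 + p = 2*p/3)
L(-2 - 1*40)/15212 - 23337/21045 = (2*(-2 - 1*40)/3)/15212 - 23337/21045 = (2*(-2 - 40)/3)*(1/15212) - 23337*1/21045 = ((⅔)*(-42))*(1/15212) - 7779/7015 = -28*1/15212 - 7779/7015 = -7/3803 - 7779/7015 = -29632642/26678045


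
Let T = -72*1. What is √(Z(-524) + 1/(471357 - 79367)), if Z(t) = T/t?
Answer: 7*√7394448009310/51350690 ≈ 0.37068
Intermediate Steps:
T = -72
Z(t) = -72/t
√(Z(-524) + 1/(471357 - 79367)) = √(-72/(-524) + 1/(471357 - 79367)) = √(-72*(-1/524) + 1/391990) = √(18/131 + 1/391990) = √(7055951/51350690) = 7*√7394448009310/51350690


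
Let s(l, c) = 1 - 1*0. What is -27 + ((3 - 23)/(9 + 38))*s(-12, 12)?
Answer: -1289/47 ≈ -27.426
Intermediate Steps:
s(l, c) = 1 (s(l, c) = 1 + 0 = 1)
-27 + ((3 - 23)/(9 + 38))*s(-12, 12) = -27 + ((3 - 23)/(9 + 38))*1 = -27 - 20/47*1 = -27 - 20/47 = -1289/47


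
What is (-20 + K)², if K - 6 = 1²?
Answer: 169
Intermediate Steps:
K = 7 (K = 6 + 1² = 6 + 1 = 7)
(-20 + K)² = (-20 + 7)² = (-13)² = 169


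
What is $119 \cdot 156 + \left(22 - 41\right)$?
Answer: $18545$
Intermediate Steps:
$119 \cdot 156 + \left(22 - 41\right) = 18564 + \left(22 - 41\right) = 18564 - 19 = 18545$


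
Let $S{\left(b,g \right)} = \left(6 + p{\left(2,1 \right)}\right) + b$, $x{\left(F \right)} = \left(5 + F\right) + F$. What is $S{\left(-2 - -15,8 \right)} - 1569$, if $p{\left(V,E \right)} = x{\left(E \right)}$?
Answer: $-1543$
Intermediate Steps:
$x{\left(F \right)} = 5 + 2 F$
$p{\left(V,E \right)} = 5 + 2 E$
$S{\left(b,g \right)} = 13 + b$ ($S{\left(b,g \right)} = \left(6 + \left(5 + 2 \cdot 1\right)\right) + b = \left(6 + \left(5 + 2\right)\right) + b = \left(6 + 7\right) + b = 13 + b$)
$S{\left(-2 - -15,8 \right)} - 1569 = \left(13 - -13\right) - 1569 = \left(13 + \left(-2 + 15\right)\right) - 1569 = \left(13 + 13\right) - 1569 = 26 - 1569 = -1543$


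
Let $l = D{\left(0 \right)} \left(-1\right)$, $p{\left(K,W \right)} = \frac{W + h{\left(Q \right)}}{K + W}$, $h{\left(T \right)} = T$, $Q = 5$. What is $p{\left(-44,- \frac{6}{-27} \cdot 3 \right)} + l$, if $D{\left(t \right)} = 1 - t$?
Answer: $- \frac{147}{130} \approx -1.1308$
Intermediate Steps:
$p{\left(K,W \right)} = \frac{5 + W}{K + W}$ ($p{\left(K,W \right)} = \frac{W + 5}{K + W} = \frac{5 + W}{K + W}$)
$l = -1$ ($l = \left(1 - 0\right) \left(-1\right) = \left(1 + 0\right) \left(-1\right) = 1 \left(-1\right) = -1$)
$p{\left(-44,- \frac{6}{-27} \cdot 3 \right)} + l = \frac{5 + - \frac{6}{-27} \cdot 3}{-44 + - \frac{6}{-27} \cdot 3} - 1 = \frac{5 + \left(-6\right) \left(- \frac{1}{27}\right) 3}{-44 + \left(-6\right) \left(- \frac{1}{27}\right) 3} - 1 = \frac{5 + \frac{2}{9} \cdot 3}{-44 + \frac{2}{9} \cdot 3} - 1 = \frac{5 + \frac{2}{3}}{-44 + \frac{2}{3}} - 1 = \frac{1}{- \frac{130}{3}} \cdot \frac{17}{3} - 1 = \left(- \frac{3}{130}\right) \frac{17}{3} - 1 = - \frac{17}{130} - 1 = - \frac{147}{130}$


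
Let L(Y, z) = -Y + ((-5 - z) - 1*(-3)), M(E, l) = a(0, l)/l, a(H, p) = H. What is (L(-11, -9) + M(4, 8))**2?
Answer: 324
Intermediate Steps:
M(E, l) = 0 (M(E, l) = 0/l = 0)
L(Y, z) = -2 - Y - z (L(Y, z) = -Y + ((-5 - z) + 3) = -Y + (-2 - z) = -2 - Y - z)
(L(-11, -9) + M(4, 8))**2 = ((-2 - 1*(-11) - 1*(-9)) + 0)**2 = ((-2 + 11 + 9) + 0)**2 = (18 + 0)**2 = 18**2 = 324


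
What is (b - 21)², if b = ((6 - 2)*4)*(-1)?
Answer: 1369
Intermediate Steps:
b = -16 (b = (4*4)*(-1) = 16*(-1) = -16)
(b - 21)² = (-16 - 21)² = (-37)² = 1369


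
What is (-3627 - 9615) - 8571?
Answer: -21813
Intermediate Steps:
(-3627 - 9615) - 8571 = -13242 - 8571 = -21813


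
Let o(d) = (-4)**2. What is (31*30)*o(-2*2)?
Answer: 14880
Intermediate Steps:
o(d) = 16
(31*30)*o(-2*2) = (31*30)*16 = 930*16 = 14880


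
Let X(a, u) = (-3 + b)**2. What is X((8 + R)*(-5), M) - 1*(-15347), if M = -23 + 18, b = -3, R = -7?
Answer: 15383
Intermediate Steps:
M = -5
X(a, u) = 36 (X(a, u) = (-3 - 3)**2 = (-6)**2 = 36)
X((8 + R)*(-5), M) - 1*(-15347) = 36 - 1*(-15347) = 36 + 15347 = 15383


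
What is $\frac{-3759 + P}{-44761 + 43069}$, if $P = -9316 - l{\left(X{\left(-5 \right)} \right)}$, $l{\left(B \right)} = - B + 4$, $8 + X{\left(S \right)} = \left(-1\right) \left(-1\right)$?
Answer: $\frac{727}{94} \approx 7.734$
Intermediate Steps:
$X{\left(S \right)} = -7$ ($X{\left(S \right)} = -8 - -1 = -8 + 1 = -7$)
$l{\left(B \right)} = 4 - B$
$P = -9327$ ($P = -9316 - \left(4 - -7\right) = -9316 - \left(4 + 7\right) = -9316 - 11 = -9327$)
$\frac{-3759 + P}{-44761 + 43069} = \frac{-3759 - 9327}{-44761 + 43069} = - \frac{13086}{-1692} = \left(-13086\right) \left(- \frac{1}{1692}\right) = \frac{727}{94}$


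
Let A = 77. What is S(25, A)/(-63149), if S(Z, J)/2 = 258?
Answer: -516/63149 ≈ -0.0081712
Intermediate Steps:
S(Z, J) = 516 (S(Z, J) = 2*258 = 516)
S(25, A)/(-63149) = 516/(-63149) = 516*(-1/63149) = -516/63149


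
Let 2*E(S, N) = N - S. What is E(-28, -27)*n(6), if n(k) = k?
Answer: 3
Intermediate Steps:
E(S, N) = N/2 - S/2 (E(S, N) = (N - S)/2 = N/2 - S/2)
E(-28, -27)*n(6) = ((1/2)*(-27) - 1/2*(-28))*6 = (-27/2 + 14)*6 = (1/2)*6 = 3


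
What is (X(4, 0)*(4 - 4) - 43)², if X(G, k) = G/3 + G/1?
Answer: 1849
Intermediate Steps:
X(G, k) = 4*G/3 (X(G, k) = G*(⅓) + G*1 = G/3 + G = 4*G/3)
(X(4, 0)*(4 - 4) - 43)² = (((4/3)*4)*(4 - 4) - 43)² = ((16/3)*0 - 43)² = (0 - 43)² = (-43)² = 1849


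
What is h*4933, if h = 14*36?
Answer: 2486232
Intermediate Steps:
h = 504
h*4933 = 504*4933 = 2486232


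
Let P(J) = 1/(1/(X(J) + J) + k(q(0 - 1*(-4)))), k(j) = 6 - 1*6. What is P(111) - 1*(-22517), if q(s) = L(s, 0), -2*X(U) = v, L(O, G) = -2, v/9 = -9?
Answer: 45337/2 ≈ 22669.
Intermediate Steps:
v = -81 (v = 9*(-9) = -81)
X(U) = 81/2 (X(U) = -½*(-81) = 81/2)
q(s) = -2
k(j) = 0 (k(j) = 6 - 6 = 0)
P(J) = 81/2 + J (P(J) = 1/(1/(81/2 + J) + 0) = 1/(1/(81/2 + J)) = 81/2 + J)
P(111) - 1*(-22517) = (81/2 + 111) - 1*(-22517) = 303/2 + 22517 = 45337/2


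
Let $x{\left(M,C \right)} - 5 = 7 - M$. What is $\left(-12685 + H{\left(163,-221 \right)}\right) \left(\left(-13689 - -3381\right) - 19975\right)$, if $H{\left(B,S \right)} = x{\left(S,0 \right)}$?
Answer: $377083916$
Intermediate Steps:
$x{\left(M,C \right)} = 12 - M$ ($x{\left(M,C \right)} = 5 - \left(-7 + M\right) = 12 - M$)
$H{\left(B,S \right)} = 12 - S$
$\left(-12685 + H{\left(163,-221 \right)}\right) \left(\left(-13689 - -3381\right) - 19975\right) = \left(-12685 + \left(12 - -221\right)\right) \left(\left(-13689 - -3381\right) - 19975\right) = \left(-12685 + \left(12 + 221\right)\right) \left(\left(-13689 + 3381\right) - 19975\right) = \left(-12685 + 233\right) \left(-10308 - 19975\right) = \left(-12452\right) \left(-30283\right) = 377083916$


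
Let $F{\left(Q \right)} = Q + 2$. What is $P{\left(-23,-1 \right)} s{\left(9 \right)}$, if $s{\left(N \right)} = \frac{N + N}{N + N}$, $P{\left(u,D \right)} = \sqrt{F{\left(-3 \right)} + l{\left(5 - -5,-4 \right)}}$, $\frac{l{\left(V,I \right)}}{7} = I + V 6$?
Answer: $\sqrt{391} \approx 19.774$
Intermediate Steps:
$F{\left(Q \right)} = 2 + Q$
$l{\left(V,I \right)} = 7 I + 42 V$ ($l{\left(V,I \right)} = 7 \left(I + V 6\right) = 7 \left(I + 6 V\right) = 7 I + 42 V$)
$P{\left(u,D \right)} = \sqrt{391}$ ($P{\left(u,D \right)} = \sqrt{\left(2 - 3\right) + \left(7 \left(-4\right) + 42 \left(5 - -5\right)\right)} = \sqrt{-1 - \left(28 - 42 \left(5 + 5\right)\right)} = \sqrt{-1 + \left(-28 + 42 \cdot 10\right)} = \sqrt{-1 + \left(-28 + 420\right)} = \sqrt{-1 + 392} = \sqrt{391}$)
$s{\left(N \right)} = 1$ ($s{\left(N \right)} = \frac{2 N}{2 N} = 2 N \frac{1}{2 N} = 1$)
$P{\left(-23,-1 \right)} s{\left(9 \right)} = \sqrt{391} \cdot 1 = \sqrt{391}$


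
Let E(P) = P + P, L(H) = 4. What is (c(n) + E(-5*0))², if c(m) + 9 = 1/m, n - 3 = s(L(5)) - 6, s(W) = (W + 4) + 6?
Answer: 9604/121 ≈ 79.372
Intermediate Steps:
s(W) = 10 + W (s(W) = (4 + W) + 6 = 10 + W)
n = 11 (n = 3 + ((10 + 4) - 6) = 3 + (14 - 6) = 3 + 8 = 11)
E(P) = 2*P
c(m) = -9 + 1/m
(c(n) + E(-5*0))² = ((-9 + 1/11) + 2*(-5*0))² = ((-9 + 1/11) + 2*0)² = (-98/11 + 0)² = (-98/11)² = 9604/121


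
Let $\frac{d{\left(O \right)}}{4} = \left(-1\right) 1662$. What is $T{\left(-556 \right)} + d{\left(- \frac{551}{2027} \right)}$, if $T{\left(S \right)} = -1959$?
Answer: $-8607$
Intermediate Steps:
$d{\left(O \right)} = -6648$ ($d{\left(O \right)} = 4 \left(\left(-1\right) 1662\right) = 4 \left(-1662\right) = -6648$)
$T{\left(-556 \right)} + d{\left(- \frac{551}{2027} \right)} = -1959 - 6648 = -8607$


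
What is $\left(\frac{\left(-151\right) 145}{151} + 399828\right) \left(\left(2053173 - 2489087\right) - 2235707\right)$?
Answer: $-1067801496143$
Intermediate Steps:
$\left(\frac{\left(-151\right) 145}{151} + 399828\right) \left(\left(2053173 - 2489087\right) - 2235707\right) = \left(\left(-21895\right) \frac{1}{151} + 399828\right) \left(-435914 - 2235707\right) = \left(-145 + 399828\right) \left(-2671621\right) = 399683 \left(-2671621\right) = -1067801496143$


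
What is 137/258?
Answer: 137/258 ≈ 0.53101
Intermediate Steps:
137/258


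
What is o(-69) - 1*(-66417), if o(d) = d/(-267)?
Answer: 5911136/89 ≈ 66417.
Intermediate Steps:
o(d) = -d/267 (o(d) = d*(-1/267) = -d/267)
o(-69) - 1*(-66417) = -1/267*(-69) - 1*(-66417) = 23/89 + 66417 = 5911136/89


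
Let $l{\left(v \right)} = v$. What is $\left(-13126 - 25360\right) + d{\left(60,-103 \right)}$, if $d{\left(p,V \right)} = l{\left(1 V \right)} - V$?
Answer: $-38486$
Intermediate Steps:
$d{\left(p,V \right)} = 0$ ($d{\left(p,V \right)} = 1 V - V = V - V = 0$)
$\left(-13126 - 25360\right) + d{\left(60,-103 \right)} = \left(-13126 - 25360\right) + 0 = -38486 + 0 = -38486$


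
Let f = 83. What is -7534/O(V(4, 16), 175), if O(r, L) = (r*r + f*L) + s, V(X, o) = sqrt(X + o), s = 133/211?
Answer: -794837/1534564 ≈ -0.51796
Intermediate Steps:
s = 133/211 (s = 133*(1/211) = 133/211 ≈ 0.63033)
O(r, L) = 133/211 + r**2 + 83*L (O(r, L) = (r*r + 83*L) + 133/211 = (r**2 + 83*L) + 133/211 = 133/211 + r**2 + 83*L)
-7534/O(V(4, 16), 175) = -7534/(133/211 + (sqrt(4 + 16))**2 + 83*175) = -7534/(133/211 + (sqrt(20))**2 + 14525) = -7534/(133/211 + (2*sqrt(5))**2 + 14525) = -7534/(133/211 + 20 + 14525) = -7534/3069128/211 = -7534*211/3069128 = -794837/1534564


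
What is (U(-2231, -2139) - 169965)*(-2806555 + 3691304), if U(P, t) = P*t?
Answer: 4071742301856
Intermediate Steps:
(U(-2231, -2139) - 169965)*(-2806555 + 3691304) = (-2231*(-2139) - 169965)*(-2806555 + 3691304) = (4772109 - 169965)*884749 = 4602144*884749 = 4071742301856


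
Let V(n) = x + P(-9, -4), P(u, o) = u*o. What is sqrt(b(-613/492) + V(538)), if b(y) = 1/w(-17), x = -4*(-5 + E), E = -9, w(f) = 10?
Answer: sqrt(9210)/10 ≈ 9.5969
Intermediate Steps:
P(u, o) = o*u
x = 56 (x = -4*(-5 - 9) = -4*(-14) = 56)
b(y) = 1/10
V(n) = 92 (V(n) = 56 - 4*(-9) = 56 + 36 = 92)
sqrt(b(-613/492) + V(538)) = sqrt(1/10 + 92) = sqrt(921/10) = sqrt(9210)/10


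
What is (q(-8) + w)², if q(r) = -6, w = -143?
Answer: 22201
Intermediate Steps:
(q(-8) + w)² = (-6 - 143)² = (-149)² = 22201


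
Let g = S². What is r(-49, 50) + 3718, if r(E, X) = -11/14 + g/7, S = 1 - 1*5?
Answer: 7439/2 ≈ 3719.5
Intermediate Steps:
S = -4 (S = 1 - 5 = -4)
g = 16 (g = (-4)² = 16)
r(E, X) = 3/2 (r(E, X) = -11/14 + 16/7 = 3/2)
r(-49, 50) + 3718 = 3/2 + 3718 = 7439/2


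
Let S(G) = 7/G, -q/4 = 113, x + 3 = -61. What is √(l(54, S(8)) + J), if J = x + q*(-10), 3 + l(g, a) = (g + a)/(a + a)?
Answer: √878934/14 ≈ 66.965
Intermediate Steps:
x = -64 (x = -3 - 61 = -64)
q = -452 (q = -4*113 = -452)
l(g, a) = -3 + (a + g)/(2*a) (l(g, a) = -3 + (g + a)/(a + a) = -3 + (a + g)/((2*a)) = -3 + (a + g)*(1/(2*a)) = -3 + (a + g)/(2*a))
J = 4456 (J = -64 - 452*(-10) = -64 + 4520 = 4456)
√(l(54, S(8)) + J) = √((54 - 35/8)/(2*((7/8))) + 4456) = √((54 - 35/8)/(2*((7*(⅛)))) + 4456) = √((54 - 5*7/8)/(2*(7/8)) + 4456) = √((½)*(8/7)*(54 - 35/8) + 4456) = √((½)*(8/7)*(397/8) + 4456) = √(397/14 + 4456) = √(62781/14) = √878934/14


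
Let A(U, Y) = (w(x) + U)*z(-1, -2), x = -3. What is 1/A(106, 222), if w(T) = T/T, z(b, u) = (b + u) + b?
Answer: -1/428 ≈ -0.0023364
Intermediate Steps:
z(b, u) = u + 2*b
w(T) = 1
A(U, Y) = -4 - 4*U (A(U, Y) = (1 + U)*(-2 + 2*(-1)) = (1 + U)*(-2 - 2) = (1 + U)*(-4) = -4 - 4*U)
1/A(106, 222) = 1/(-4 - 4*106) = 1/(-4 - 424) = 1/(-428) = -1/428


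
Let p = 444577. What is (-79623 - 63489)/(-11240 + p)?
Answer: -143112/433337 ≈ -0.33026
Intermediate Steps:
(-79623 - 63489)/(-11240 + p) = (-79623 - 63489)/(-11240 + 444577) = -143112/433337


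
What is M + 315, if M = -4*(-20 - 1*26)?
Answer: 499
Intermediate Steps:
M = 184 (M = -4*(-20 - 26) = -4*(-46) = 184)
M + 315 = 184 + 315 = 499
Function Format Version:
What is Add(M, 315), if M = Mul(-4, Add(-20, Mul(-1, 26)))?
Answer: 499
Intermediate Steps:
M = 184 (M = Mul(-4, Add(-20, -26)) = Mul(-4, -46) = 184)
Add(M, 315) = Add(184, 315) = 499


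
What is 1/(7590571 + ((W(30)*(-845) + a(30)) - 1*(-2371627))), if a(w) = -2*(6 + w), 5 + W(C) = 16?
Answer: 1/9952831 ≈ 1.0047e-7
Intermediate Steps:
W(C) = 11 (W(C) = -5 + 16 = 11)
a(w) = -12 - 2*w
1/(7590571 + ((W(30)*(-845) + a(30)) - 1*(-2371627))) = 1/(7590571 + ((11*(-845) + (-12 - 2*30)) - 1*(-2371627))) = 1/(7590571 + ((-9295 + (-12 - 60)) + 2371627)) = 1/(7590571 + ((-9295 - 72) + 2371627)) = 1/(7590571 + (-9367 + 2371627)) = 1/(7590571 + 2362260) = 1/9952831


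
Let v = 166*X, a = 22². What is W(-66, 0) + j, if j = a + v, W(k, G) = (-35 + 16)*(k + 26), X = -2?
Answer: 912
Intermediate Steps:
a = 484
W(k, G) = -494 - 19*k (W(k, G) = -19*(26 + k) = -494 - 19*k)
v = -332 (v = 166*(-2) = -332)
j = 152 (j = 484 - 332 = 152)
W(-66, 0) + j = (-494 - 19*(-66)) + 152 = (-494 + 1254) + 152 = 760 + 152 = 912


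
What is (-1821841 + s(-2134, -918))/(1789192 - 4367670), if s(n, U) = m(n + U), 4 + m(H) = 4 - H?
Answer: 259827/368354 ≈ 0.70537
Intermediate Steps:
m(H) = -H (m(H) = -4 + (4 - H) = -H)
s(n, U) = -U - n (s(n, U) = -(n + U) = -(U + n) = -U - n)
(-1821841 + s(-2134, -918))/(1789192 - 4367670) = (-1821841 + (-1*(-918) - 1*(-2134)))/(1789192 - 4367670) = (-1821841 + (918 + 2134))/(-2578478) = (-1821841 + 3052)*(-1/2578478) = -1818789*(-1/2578478) = 259827/368354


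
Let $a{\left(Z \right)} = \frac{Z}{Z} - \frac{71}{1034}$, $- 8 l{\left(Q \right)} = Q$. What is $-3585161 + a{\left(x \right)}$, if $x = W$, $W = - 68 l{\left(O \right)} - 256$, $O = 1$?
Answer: $- \frac{3707055511}{1034} \approx -3.5852 \cdot 10^{6}$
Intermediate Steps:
$l{\left(Q \right)} = - \frac{Q}{8}$
$W = - \frac{495}{2}$ ($W = - 68 \left(\left(- \frac{1}{8}\right) 1\right) - 256 = \left(-68\right) \left(- \frac{1}{8}\right) - 256 = \frac{17}{2} - 256 = - \frac{495}{2} \approx -247.5$)
$x = - \frac{495}{2} \approx -247.5$
$a{\left(Z \right)} = \frac{963}{1034}$ ($a{\left(Z \right)} = 1 - \frac{71}{1034} = \frac{963}{1034}$)
$-3585161 + a{\left(x \right)} = -3585161 + \frac{963}{1034} = - \frac{3707055511}{1034}$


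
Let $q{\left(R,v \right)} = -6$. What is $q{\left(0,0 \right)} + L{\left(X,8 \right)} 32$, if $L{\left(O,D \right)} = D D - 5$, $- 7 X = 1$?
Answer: $1882$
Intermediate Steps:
$X = - \frac{1}{7}$ ($X = \left(- \frac{1}{7}\right) 1 = - \frac{1}{7} \approx -0.14286$)
$L{\left(O,D \right)} = -5 + D^{2}$ ($L{\left(O,D \right)} = D^{2} - 5 = -5 + D^{2}$)
$q{\left(0,0 \right)} + L{\left(X,8 \right)} 32 = -6 + \left(-5 + 8^{2}\right) 32 = -6 + \left(-5 + 64\right) 32 = -6 + 59 \cdot 32 = -6 + 1888 = 1882$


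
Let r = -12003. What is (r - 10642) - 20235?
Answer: -42880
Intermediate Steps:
(r - 10642) - 20235 = (-12003 - 10642) - 20235 = -22645 - 20235 = -42880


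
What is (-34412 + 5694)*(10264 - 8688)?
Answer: -45259568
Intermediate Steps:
(-34412 + 5694)*(10264 - 8688) = -28718*1576 = -45259568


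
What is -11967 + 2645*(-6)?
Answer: -27837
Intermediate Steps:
-11967 + 2645*(-6) = -11967 - 15870 = -27837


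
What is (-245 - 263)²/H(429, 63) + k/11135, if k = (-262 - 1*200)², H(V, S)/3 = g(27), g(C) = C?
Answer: 2890831604/901935 ≈ 3205.1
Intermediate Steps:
H(V, S) = 81 (H(V, S) = 3*27 = 81)
k = 213444 (k = (-262 - 200)² = (-462)² = 213444)
(-245 - 263)²/H(429, 63) + k/11135 = (-245 - 263)²/81 + 213444/11135 = (-508)²*(1/81) + 213444*(1/11135) = 258064*(1/81) + 213444/11135 = 258064/81 + 213444/11135 = 2890831604/901935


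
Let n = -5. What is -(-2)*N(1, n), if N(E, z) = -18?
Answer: -36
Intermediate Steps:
-(-2)*N(1, n) = -(-2)*(-18) = -1*36 = -36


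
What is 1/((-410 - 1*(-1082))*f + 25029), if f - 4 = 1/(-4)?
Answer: 1/27549 ≈ 3.6299e-5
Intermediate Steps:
f = 15/4 (f = 4 + 1/(-4) = 4 - ¼ = 15/4 ≈ 3.7500)
1/((-410 - 1*(-1082))*f + 25029) = 1/((-410 - 1*(-1082))*(15/4) + 25029) = 1/((-410 + 1082)*(15/4) + 25029) = 1/(672*(15/4) + 25029) = 1/(2520 + 25029) = 1/27549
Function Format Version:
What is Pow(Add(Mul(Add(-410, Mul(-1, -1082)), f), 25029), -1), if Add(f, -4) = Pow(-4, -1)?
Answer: Rational(1, 27549) ≈ 3.6299e-5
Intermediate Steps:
f = Rational(15, 4) (f = Add(4, Pow(-4, -1)) = Add(4, Rational(-1, 4)) = Rational(15, 4) ≈ 3.7500)
Pow(Add(Mul(Add(-410, Mul(-1, -1082)), f), 25029), -1) = Pow(Add(Mul(Add(-410, Mul(-1, -1082)), Rational(15, 4)), 25029), -1) = Pow(Add(Mul(Add(-410, 1082), Rational(15, 4)), 25029), -1) = Pow(Add(Mul(672, Rational(15, 4)), 25029), -1) = Pow(Add(2520, 25029), -1) = Pow(27549, -1) = Rational(1, 27549)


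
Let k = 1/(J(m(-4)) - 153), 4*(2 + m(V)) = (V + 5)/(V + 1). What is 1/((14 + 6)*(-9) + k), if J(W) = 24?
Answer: -129/23221 ≈ -0.0055553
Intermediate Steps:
m(V) = -2 + (5 + V)/(4*(1 + V)) (m(V) = -2 + ((V + 5)/(V + 1))/4 = -2 + ((5 + V)/(1 + V))/4 = -2 + (5 + V)/(4*(1 + V)))
k = -1/129 (k = 1/(24 - 153) = 1/(-129) = -1/129 ≈ -0.0077519)
1/((14 + 6)*(-9) + k) = 1/((14 + 6)*(-9) - 1/129) = 1/(20*(-9) - 1/129) = 1/(-180 - 1/129) = 1/(-23221/129) = -129/23221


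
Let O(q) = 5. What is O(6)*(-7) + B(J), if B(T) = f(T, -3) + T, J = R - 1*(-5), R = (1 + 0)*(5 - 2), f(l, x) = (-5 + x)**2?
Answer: 37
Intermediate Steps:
R = 3 (R = 1*3 = 3)
J = 8 (J = 3 - 1*(-5) = 3 + 5 = 8)
B(T) = 64 + T (B(T) = (-5 - 3)**2 + T = (-8)**2 + T = 64 + T)
O(6)*(-7) + B(J) = 5*(-7) + (64 + 8) = -35 + 72 = 37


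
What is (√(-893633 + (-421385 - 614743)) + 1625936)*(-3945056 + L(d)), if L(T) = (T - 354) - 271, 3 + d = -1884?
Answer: -6418492923648 - 3947568*I*√1929761 ≈ -6.4185e+12 - 5.4838e+9*I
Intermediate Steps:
d = -1887 (d = -3 - 1884 = -1887)
L(T) = -625 + T (L(T) = (-354 + T) - 271 = -625 + T)
(√(-893633 + (-421385 - 614743)) + 1625936)*(-3945056 + L(d)) = (√(-893633 + (-421385 - 614743)) + 1625936)*(-3945056 + (-625 - 1887)) = (√(-893633 - 1036128) + 1625936)*(-3945056 - 2512) = (√(-1929761) + 1625936)*(-3947568) = (I*√1929761 + 1625936)*(-3947568) = (1625936 + I*√1929761)*(-3947568) = -6418492923648 - 3947568*I*√1929761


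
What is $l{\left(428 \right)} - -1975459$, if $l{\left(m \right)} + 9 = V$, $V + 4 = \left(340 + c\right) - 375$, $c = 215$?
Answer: $1975626$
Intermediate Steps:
$V = 176$ ($V = -4 + \left(\left(340 + 215\right) - 375\right) = -4 + \left(555 - 375\right) = -4 + 180 = 176$)
$l{\left(m \right)} = 167$ ($l{\left(m \right)} = -9 + 176 = 167$)
$l{\left(428 \right)} - -1975459 = 167 - -1975459 = 167 + 1975459 = 1975626$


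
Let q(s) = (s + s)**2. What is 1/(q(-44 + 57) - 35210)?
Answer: -1/34534 ≈ -2.8957e-5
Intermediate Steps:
q(s) = 4*s**2 (q(s) = (2*s)**2 = 4*s**2)
1/(q(-44 + 57) - 35210) = 1/(4*(-44 + 57)**2 - 35210) = 1/(4*13**2 - 35210) = 1/(4*169 - 35210) = 1/(676 - 35210) = 1/(-34534) = -1/34534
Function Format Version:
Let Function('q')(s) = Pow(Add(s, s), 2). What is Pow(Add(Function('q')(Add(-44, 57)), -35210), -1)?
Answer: Rational(-1, 34534) ≈ -2.8957e-5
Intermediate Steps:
Function('q')(s) = Mul(4, Pow(s, 2)) (Function('q')(s) = Pow(Mul(2, s), 2) = Mul(4, Pow(s, 2)))
Pow(Add(Function('q')(Add(-44, 57)), -35210), -1) = Pow(Add(Mul(4, Pow(Add(-44, 57), 2)), -35210), -1) = Pow(Add(Mul(4, Pow(13, 2)), -35210), -1) = Pow(Add(Mul(4, 169), -35210), -1) = Pow(Add(676, -35210), -1) = Pow(-34534, -1) = Rational(-1, 34534)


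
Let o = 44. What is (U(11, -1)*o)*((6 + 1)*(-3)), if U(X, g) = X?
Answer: -10164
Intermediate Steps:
(U(11, -1)*o)*((6 + 1)*(-3)) = (11*44)*((6 + 1)*(-3)) = 484*(7*(-3)) = 484*(-21) = -10164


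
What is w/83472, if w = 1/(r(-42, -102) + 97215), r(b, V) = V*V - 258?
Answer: 1/8961637392 ≈ 1.1159e-10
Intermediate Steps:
r(b, V) = -258 + V² (r(b, V) = V² - 258 = -258 + V²)
w = 1/107361 (w = 1/((-258 + (-102)²) + 97215) = 1/((-258 + 10404) + 97215) = 1/(10146 + 97215) = 1/107361 ≈ 9.3144e-6)
w/83472 = (1/107361)/83472 = (1/107361)*(1/83472) = 1/8961637392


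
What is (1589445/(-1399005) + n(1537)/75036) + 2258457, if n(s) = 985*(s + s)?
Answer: 292700382406049/129599678 ≈ 2.2585e+6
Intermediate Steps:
n(s) = 1970*s (n(s) = 985*(2*s) = 1970*s)
(1589445/(-1399005) + n(1537)/75036) + 2258457 = (1589445/(-1399005) + (1970*1537)/75036) + 2258457 = (1589445*(-1/1399005) + 3027890*(1/75036)) + 2258457 = (-35321/31089 + 1513945/37518) + 2258457 = 5082429203/129599678 + 2258457 = 292700382406049/129599678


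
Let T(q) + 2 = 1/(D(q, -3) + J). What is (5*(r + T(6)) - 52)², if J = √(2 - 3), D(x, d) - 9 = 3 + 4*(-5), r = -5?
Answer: 1297320/169 + 2278*I/169 ≈ 7676.5 + 13.479*I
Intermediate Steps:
D(x, d) = -8 (D(x, d) = 9 + (3 + 4*(-5)) = 9 + (3 - 20) = 9 - 17 = -8)
J = I (J = √(-1) = I ≈ 1.0*I)
T(q) = -2 + (-8 - I)/65 (T(q) = -2 + 1/(-8 + I) = -2 + (-8 - I)/65)
(5*(r + T(6)) - 52)² = (5*(-5 + (-138/65 - I/65)) - 52)² = (5*(-463/65 - I/65) - 52)² = ((-463/13 - I/13) - 52)² = (-1139/13 - I/13)²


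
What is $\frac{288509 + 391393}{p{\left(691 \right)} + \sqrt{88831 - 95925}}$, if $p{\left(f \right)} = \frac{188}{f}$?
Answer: $\frac{14720784836}{564547593} - \frac{54106714477 i \sqrt{7094}}{564547593} \approx 26.075 - 8072.3 i$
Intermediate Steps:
$\frac{288509 + 391393}{p{\left(691 \right)} + \sqrt{88831 - 95925}} = \frac{288509 + 391393}{\frac{188}{691} + \sqrt{88831 - 95925}} = \frac{679902}{188 \cdot \frac{1}{691} + \sqrt{-7094}} = \frac{679902}{\frac{188}{691} + i \sqrt{7094}}$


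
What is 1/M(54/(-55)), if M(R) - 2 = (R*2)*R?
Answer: 3025/11882 ≈ 0.25459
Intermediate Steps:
M(R) = 2 + 2*R² (M(R) = 2 + (R*2)*R = 2 + (2*R)*R = 2 + 2*R²)
1/M(54/(-55)) = 1/(2 + 2*(54/(-55))²) = 1/(2 + 2*(54*(-1/55))²) = 1/(2 + 2*(-54/55)²) = 1/(2 + 2*(2916/3025)) = 1/(2 + 5832/3025) = 1/(11882/3025) = 3025/11882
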